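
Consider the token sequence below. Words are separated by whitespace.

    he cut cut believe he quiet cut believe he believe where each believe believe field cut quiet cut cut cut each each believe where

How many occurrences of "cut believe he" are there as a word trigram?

Scanning the 22 overlapping trigram windows for "cut believe he":
  position 3–5: cut believe he
  position 7–9: cut believe he

2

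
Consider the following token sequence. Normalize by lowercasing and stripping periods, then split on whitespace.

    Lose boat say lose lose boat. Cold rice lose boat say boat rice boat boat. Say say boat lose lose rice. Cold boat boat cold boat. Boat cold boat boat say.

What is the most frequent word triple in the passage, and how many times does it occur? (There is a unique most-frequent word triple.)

"cold boat boat", 3 times

Trigram frequencies (highest first):
  cold boat boat: 3
  lose boat say: 2
  boat boat say: 2
  boat boat cold: 2
  boat cold boat: 2
  boat say lose: 1
  … (17 more, each ≤ 1)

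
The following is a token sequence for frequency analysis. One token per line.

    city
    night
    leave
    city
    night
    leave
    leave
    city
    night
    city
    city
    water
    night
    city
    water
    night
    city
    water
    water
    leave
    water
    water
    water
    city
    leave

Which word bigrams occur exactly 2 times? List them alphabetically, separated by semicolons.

Bigram counts meeting the condition (exactly 2 times):
  leave city: 2
  night leave: 2
  water night: 2

leave city; night leave; water night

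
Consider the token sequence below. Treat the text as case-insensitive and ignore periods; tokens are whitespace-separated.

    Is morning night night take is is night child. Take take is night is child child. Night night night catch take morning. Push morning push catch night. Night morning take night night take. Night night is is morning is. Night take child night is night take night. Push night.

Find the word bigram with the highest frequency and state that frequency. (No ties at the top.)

"night night", 6 times

Bigram frequencies (highest first):
  night night: 6
  night take: 4
  is night: 4
  night is: 3
  take night: 3
  is morning: 2
  … (22 more, each ≤ 2)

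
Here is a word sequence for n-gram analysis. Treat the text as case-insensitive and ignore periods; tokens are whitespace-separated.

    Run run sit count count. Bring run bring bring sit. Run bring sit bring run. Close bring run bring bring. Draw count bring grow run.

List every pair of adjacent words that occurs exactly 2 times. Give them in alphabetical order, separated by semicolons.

bring bring; bring sit; count bring

Bigram counts meeting the condition (exactly 2 times):
  bring bring: 2
  bring sit: 2
  count bring: 2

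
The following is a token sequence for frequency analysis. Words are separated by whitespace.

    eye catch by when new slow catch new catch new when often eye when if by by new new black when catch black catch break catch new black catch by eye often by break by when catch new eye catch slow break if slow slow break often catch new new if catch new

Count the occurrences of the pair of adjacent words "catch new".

6

Scanning the 52 overlapping bigram windows for "catch new":
  position 7–8: catch new
  position 9–10: catch new
  position 26–27: catch new
  position 37–38: catch new
  position 48–49: catch new
  position 52–53: catch new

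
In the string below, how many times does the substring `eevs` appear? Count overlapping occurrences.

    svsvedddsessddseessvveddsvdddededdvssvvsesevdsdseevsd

1

Sliding a length-4 window over the 53 characters (50 positions):
  position 49–52: eevs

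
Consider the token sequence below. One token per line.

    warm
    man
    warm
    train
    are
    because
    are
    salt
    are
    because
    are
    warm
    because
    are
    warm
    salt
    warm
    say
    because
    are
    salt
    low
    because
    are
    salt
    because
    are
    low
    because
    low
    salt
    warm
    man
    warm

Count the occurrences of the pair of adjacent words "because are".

Scanning the 33 overlapping bigram windows for "because are":
  position 6–7: because are
  position 10–11: because are
  position 13–14: because are
  position 19–20: because are
  position 23–24: because are
  position 26–27: because are

6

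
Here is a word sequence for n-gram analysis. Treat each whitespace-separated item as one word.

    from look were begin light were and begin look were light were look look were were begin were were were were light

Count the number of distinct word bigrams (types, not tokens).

22 tokens → 21 bigram windows in total.
Repeated bigrams (each contributes count−1 duplicates):
  were were: 4
  look were: 3
  light were: 2
  were begin: 2
  were light: 2
8 duplicate windows → 21 − 8 = 13 distinct.

13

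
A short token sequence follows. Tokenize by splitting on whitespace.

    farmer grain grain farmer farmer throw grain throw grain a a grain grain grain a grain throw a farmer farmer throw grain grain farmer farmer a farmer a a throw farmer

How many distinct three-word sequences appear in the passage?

25

31 tokens → 29 trigram windows in total.
Repeated trigrams (each contributes count−1 duplicates):
  farmer farmer throw: 2
  farmer throw grain: 2
  grain farmer farmer: 2
  grain grain farmer: 2
4 duplicate windows → 29 − 4 = 25 distinct.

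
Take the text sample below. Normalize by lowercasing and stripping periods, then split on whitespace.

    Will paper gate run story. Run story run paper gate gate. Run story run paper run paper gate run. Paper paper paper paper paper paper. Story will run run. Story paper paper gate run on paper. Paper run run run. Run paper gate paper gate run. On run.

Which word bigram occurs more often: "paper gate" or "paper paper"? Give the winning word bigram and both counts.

"paper gate": 6 occurrences
"paper paper": 7 occurrences

"paper paper" (7 vs 6)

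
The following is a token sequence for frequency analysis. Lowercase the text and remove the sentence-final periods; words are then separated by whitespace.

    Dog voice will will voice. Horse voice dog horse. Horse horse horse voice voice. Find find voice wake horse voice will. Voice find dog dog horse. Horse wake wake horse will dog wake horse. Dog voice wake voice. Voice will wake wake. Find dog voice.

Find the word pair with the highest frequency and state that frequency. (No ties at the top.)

Bigram frequencies (highest first):
  horse horse: 4
  dog voice: 3
  voice will: 3
  horse voice: 3
  wake horse: 3
  will voice: 2
  … (20 more, each ≤ 2)

"horse horse", 4 times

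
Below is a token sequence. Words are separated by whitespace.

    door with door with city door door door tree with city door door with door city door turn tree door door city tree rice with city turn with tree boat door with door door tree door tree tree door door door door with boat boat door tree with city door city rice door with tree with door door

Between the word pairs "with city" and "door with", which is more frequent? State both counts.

"with city": 4 occurrences
"door with": 6 occurrences

"door with" (6 vs 4)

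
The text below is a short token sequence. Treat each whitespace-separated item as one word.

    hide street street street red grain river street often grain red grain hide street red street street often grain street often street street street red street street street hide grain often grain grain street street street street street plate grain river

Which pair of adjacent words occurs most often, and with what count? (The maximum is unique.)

"street street", 11 times

Bigram frequencies (highest first):
  street street: 11
  street red: 3
  street often: 3
  often grain: 3
  hide street: 2
  red grain: 2
  … (13 more, each ≤ 2)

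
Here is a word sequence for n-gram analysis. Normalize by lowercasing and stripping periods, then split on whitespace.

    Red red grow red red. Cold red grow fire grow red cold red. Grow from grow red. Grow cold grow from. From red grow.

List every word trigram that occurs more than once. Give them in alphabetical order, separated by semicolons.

cold red grow; red cold red

Trigram counts meeting the condition (more than once):
  cold red grow: 2
  red cold red: 2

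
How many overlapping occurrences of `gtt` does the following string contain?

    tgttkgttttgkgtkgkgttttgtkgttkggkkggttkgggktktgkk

Sliding a length-3 window over the 48 characters (46 positions):
  position 2–4: gtt
  position 6–8: gtt
  position 18–20: gtt
  position 26–28: gtt
  position 35–37: gtt

5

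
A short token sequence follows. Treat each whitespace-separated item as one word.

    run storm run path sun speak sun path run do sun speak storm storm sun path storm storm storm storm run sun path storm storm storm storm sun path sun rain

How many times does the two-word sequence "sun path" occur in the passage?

4

Scanning the 30 overlapping bigram windows for "sun path":
  position 7–8: sun path
  position 15–16: sun path
  position 22–23: sun path
  position 28–29: sun path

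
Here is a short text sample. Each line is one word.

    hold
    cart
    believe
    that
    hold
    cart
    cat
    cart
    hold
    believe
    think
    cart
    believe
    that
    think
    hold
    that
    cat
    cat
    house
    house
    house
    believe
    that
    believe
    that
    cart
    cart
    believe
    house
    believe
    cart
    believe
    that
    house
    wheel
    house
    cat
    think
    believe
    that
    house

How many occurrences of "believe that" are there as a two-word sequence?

Scanning the 41 overlapping bigram windows for "believe that":
  position 3–4: believe that
  position 13–14: believe that
  position 23–24: believe that
  position 25–26: believe that
  position 33–34: believe that
  position 40–41: believe that

6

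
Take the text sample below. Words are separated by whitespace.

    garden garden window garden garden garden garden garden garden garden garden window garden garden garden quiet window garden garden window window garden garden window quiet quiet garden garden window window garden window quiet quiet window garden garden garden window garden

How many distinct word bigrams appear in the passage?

9

40 tokens → 39 bigram windows in total.
Repeated bigrams (each contributes count−1 duplicates):
  garden garden: 15
  garden window: 7
  window garden: 7
  quiet quiet: 2
  quiet window: 2
  window quiet: 2
  window window: 2
30 duplicate windows → 39 − 30 = 9 distinct.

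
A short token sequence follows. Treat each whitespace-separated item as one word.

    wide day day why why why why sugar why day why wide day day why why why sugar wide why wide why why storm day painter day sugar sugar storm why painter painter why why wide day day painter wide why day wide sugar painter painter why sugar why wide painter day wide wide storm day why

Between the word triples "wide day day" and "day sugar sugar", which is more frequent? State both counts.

"wide day day" (3 vs 1)

"wide day day": 3 occurrences
"day sugar sugar": 1 occurrence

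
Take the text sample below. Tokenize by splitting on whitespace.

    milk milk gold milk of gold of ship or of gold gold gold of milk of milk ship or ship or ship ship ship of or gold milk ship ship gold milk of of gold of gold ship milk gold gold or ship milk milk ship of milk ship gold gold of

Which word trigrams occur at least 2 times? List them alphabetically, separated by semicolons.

Trigram counts meeting the condition (at least 2 times):
  gold gold of: 2
  gold milk of: 2
  of gold of: 2
  of milk ship: 2
  ship or ship: 2

gold gold of; gold milk of; of gold of; of milk ship; ship or ship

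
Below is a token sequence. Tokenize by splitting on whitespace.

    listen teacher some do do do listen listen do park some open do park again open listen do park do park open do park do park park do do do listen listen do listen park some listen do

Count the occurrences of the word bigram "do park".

6

Scanning the 37 overlapping bigram windows for "do park":
  position 9–10: do park
  position 13–14: do park
  position 18–19: do park
  position 20–21: do park
  position 23–24: do park
  position 25–26: do park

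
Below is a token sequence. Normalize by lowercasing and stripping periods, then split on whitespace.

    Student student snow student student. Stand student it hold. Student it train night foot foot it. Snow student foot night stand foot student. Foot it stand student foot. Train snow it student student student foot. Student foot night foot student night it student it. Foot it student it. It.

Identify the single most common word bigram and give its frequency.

"student foot", 5 times

Bigram frequencies (highest first):
  student foot: 5
  student student: 4
  student it: 4
  foot it: 3
  foot student: 3
  it student: 3
  … (22 more, each ≤ 2)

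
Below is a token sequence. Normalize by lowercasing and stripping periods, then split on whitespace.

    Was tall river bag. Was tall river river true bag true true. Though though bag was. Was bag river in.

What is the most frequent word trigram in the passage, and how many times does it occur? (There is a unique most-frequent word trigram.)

Trigram frequencies (highest first):
  was tall river: 2
  tall river bag: 1
  river bag was: 1
  bag was tall: 1
  tall river river: 1
  river river true: 1
  … (11 more, each ≤ 1)

"was tall river", 2 times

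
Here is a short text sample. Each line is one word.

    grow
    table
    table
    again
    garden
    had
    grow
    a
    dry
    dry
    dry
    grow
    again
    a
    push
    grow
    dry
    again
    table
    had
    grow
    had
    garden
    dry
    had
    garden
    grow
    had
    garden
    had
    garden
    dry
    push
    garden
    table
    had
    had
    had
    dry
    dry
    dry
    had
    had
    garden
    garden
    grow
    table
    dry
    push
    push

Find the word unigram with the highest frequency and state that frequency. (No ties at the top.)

Unigram frequencies (highest first):
  had: 11
  dry: 10
  garden: 8
  grow: 7
  table: 5
  push: 4
  … (2 more, each ≤ 3)

"had", 11 times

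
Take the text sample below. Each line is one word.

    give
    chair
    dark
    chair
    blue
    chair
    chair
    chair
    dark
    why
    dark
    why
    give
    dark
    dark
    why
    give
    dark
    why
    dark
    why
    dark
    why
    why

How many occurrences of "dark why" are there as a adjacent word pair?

Scanning the 23 overlapping bigram windows for "dark why":
  position 9–10: dark why
  position 11–12: dark why
  position 15–16: dark why
  position 18–19: dark why
  position 20–21: dark why
  position 22–23: dark why

6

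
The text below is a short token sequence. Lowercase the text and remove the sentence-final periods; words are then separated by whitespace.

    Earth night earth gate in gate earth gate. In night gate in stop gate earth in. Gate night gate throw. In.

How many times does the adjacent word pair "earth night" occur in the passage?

Scanning the 20 overlapping bigram windows for "earth night":
  position 1–2: earth night

1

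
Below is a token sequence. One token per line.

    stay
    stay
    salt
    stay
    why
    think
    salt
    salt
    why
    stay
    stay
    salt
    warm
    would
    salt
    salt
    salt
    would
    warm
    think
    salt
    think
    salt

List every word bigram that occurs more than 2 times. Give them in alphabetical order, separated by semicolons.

salt salt; think salt

Bigram counts meeting the condition (more than 2 times):
  salt salt: 3
  think salt: 3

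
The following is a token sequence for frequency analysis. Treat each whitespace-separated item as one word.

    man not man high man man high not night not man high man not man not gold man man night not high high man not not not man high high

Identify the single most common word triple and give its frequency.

"not man high", 3 times

Trigram frequencies (highest first):
  not man high: 3
  man not man: 2
  man high man: 2
  high man not: 2
  high man man: 1
  man man high: 1
  … (17 more, each ≤ 1)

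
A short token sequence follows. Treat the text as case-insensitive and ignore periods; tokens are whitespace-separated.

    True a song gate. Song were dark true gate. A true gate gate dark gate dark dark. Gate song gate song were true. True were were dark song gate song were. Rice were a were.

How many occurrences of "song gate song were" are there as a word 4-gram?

3

Scanning the 32 overlapping 4-gram windows for "song gate song were":
  position 3–6: song gate song were
  position 19–22: song gate song were
  position 28–31: song gate song were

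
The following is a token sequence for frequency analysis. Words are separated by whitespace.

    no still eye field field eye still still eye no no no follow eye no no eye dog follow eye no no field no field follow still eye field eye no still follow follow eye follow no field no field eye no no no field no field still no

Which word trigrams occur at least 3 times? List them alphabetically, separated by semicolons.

Trigram counts meeting the condition (at least 3 times):
  eye no no: 4
  field no field: 3
  no field no: 3

eye no no; field no field; no field no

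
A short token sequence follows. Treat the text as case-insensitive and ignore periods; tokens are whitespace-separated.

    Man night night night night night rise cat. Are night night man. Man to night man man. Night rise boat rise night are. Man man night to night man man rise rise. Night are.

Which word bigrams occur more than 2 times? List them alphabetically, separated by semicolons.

Bigram counts meeting the condition (more than 2 times):
  man man: 4
  man night: 3
  night man: 3
  night night: 5

man man; man night; night man; night night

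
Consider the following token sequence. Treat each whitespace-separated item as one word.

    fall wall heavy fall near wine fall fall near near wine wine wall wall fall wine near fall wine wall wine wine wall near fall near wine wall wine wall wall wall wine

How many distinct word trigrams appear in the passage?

33 tokens → 31 trigram windows in total.
Repeated trigrams (each contributes count−1 duplicates):
  fall near wine: 2
  wine wall wall: 2
  wine wall wine: 2
  wine wine wall: 2
4 duplicate windows → 31 − 4 = 27 distinct.

27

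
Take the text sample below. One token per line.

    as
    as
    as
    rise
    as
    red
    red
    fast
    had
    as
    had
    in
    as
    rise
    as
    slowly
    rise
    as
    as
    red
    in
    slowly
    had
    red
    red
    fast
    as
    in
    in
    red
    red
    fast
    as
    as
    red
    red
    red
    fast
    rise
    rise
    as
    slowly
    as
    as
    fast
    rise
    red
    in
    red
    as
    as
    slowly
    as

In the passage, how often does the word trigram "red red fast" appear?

Scanning the 51 overlapping trigram windows for "red red fast":
  position 6–8: red red fast
  position 24–26: red red fast
  position 30–32: red red fast
  position 36–38: red red fast

4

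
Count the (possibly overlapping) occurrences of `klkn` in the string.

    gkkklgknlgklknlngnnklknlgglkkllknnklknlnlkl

3

Sliding a length-4 window over the 43 characters (40 positions):
  position 11–14: klkn
  position 20–23: klkn
  position 35–38: klkn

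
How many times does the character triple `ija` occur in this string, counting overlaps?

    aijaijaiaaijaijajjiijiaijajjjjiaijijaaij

Sliding a length-3 window over the 40 characters (38 positions):
  position 2–4: ija
  position 5–7: ija
  position 11–13: ija
  position 14–16: ija
  position 24–26: ija
  position 35–37: ija

6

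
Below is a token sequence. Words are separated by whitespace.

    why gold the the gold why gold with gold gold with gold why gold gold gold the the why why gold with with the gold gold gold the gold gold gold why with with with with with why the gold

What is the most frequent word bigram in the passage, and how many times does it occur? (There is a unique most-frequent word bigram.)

"gold gold", 7 times

Bigram frequencies (highest first):
  gold gold: 7
  with with: 5
  why gold: 4
  the gold: 4
  gold the: 3
  gold why: 3
  … (9 more, each ≤ 3)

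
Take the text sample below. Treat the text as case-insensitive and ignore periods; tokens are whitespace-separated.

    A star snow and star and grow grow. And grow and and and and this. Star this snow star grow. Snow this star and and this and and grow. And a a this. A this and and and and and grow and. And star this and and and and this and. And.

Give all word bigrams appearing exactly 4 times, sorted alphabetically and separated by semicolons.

and grow; grow and; this and

Bigram counts meeting the condition (exactly 4 times):
  and grow: 4
  grow and: 4
  this and: 4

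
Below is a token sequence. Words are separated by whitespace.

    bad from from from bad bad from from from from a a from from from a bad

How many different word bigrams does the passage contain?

8

17 tokens → 16 bigram windows in total.
Repeated bigrams (each contributes count−1 duplicates):
  from from: 7
  bad from: 2
  from a: 2
8 duplicate windows → 16 − 8 = 8 distinct.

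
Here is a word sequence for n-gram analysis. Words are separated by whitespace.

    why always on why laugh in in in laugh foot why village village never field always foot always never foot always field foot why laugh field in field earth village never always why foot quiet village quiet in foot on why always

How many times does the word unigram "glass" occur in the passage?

0

Scanning the 42 tokens for "glass":
  (none found)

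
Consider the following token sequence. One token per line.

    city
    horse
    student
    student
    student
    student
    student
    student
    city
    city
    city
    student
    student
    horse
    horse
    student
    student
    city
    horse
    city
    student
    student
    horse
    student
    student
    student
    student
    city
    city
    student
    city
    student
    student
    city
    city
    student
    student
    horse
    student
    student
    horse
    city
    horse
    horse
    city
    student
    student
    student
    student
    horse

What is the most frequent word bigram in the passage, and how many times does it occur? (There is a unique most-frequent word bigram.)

Bigram frequencies (highest first):
  student student: 17
  city student: 6
  student city: 5
  student horse: 5
  horse student: 4
  city city: 4
  … (3 more, each ≤ 3)

"student student", 17 times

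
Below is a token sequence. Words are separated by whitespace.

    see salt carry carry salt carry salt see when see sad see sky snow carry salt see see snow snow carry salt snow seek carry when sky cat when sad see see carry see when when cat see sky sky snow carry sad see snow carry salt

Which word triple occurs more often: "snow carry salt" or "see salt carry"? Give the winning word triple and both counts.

"snow carry salt": 3 occurrences
"see salt carry": 1 occurrence

"snow carry salt" (3 vs 1)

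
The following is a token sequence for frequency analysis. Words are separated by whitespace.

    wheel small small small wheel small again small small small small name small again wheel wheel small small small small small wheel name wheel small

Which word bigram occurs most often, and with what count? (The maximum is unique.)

Bigram frequencies (highest first):
  small small: 9
  wheel small: 4
  small wheel: 2
  small again: 2
  again small: 1
  small name: 1
  … (5 more, each ≤ 1)

"small small", 9 times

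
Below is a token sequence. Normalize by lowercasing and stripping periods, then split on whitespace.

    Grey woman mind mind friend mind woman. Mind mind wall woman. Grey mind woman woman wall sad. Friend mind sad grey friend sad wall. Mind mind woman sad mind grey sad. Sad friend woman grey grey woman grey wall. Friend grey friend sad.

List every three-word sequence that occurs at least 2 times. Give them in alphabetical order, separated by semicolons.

Trigram counts meeting the condition (at least 2 times):
  grey friend sad: 2
  woman mind mind: 2

grey friend sad; woman mind mind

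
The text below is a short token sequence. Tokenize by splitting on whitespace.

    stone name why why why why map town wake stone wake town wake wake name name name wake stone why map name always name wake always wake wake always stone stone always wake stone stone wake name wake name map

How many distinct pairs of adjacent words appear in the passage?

40 tokens → 39 bigram windows in total.
Repeated bigrams (each contributes count−1 duplicates):
  name wake: 3
  wake name: 3
  wake stone: 3
  why why: 3
  always wake: 2
  name name: 2
  stone stone: 2
  stone wake: 2
  … (4 more repeated)
16 duplicate windows → 39 − 16 = 23 distinct.

23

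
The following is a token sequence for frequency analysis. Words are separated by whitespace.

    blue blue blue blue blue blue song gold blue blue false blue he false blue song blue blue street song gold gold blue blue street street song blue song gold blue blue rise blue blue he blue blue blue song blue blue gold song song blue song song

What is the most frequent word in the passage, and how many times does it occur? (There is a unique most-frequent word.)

Unigram frequencies (highest first):
  blue: 25
  song: 10
  gold: 5
  street: 3
  false: 2
  he: 2
  … (1 more, each ≤ 1)

"blue", 25 times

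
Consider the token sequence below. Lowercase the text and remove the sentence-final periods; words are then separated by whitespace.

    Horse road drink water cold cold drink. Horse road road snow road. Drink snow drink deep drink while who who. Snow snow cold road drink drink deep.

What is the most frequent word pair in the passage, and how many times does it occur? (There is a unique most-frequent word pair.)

"road drink", 3 times

Bigram frequencies (highest first):
  road drink: 3
  horse road: 2
  drink deep: 2
  drink water: 1
  water cold: 1
  cold cold: 1
  … (16 more, each ≤ 1)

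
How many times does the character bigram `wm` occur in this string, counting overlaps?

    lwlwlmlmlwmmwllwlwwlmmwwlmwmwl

Sliding a length-2 window over the 30 characters (29 positions):
  position 10–11: wm
  position 27–28: wm

2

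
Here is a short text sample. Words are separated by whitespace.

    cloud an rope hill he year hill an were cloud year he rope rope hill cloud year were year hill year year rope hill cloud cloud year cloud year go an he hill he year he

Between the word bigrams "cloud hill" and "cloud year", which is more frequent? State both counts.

"cloud hill": 0 occurrences
"cloud year": 4 occurrences

"cloud year" (4 vs 0)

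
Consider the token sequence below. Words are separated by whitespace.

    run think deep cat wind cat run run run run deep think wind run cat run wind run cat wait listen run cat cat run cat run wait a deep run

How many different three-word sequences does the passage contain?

31 tokens → 29 trigram windows in total.
Repeated trigrams (each contributes count−1 duplicates):
  run cat run: 2
  run run run: 2
  wind run cat: 2
3 duplicate windows → 29 − 3 = 26 distinct.

26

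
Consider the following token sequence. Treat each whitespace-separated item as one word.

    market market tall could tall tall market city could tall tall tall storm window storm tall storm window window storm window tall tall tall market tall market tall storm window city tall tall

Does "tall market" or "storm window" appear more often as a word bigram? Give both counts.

"storm window" (4 vs 3)

"tall market": 3 occurrences
"storm window": 4 occurrences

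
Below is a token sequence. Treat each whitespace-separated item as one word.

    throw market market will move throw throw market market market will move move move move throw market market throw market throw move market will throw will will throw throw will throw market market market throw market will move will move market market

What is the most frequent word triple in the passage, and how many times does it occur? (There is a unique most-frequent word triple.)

"throw market market", 4 times

Trigram frequencies (highest first):
  throw market market: 4
  market will move: 3
  market market will: 2
  market market market: 2
  move move move: 2
  market market throw: 2
  … (24 more, each ≤ 2)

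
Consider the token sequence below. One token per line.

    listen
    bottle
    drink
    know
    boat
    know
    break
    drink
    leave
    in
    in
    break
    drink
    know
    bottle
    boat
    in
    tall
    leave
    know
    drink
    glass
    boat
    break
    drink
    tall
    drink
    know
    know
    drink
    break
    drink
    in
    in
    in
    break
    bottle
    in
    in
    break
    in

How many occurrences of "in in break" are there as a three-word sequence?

Scanning the 39 overlapping trigram windows for "in in break":
  position 10–12: in in break
  position 34–36: in in break
  position 38–40: in in break

3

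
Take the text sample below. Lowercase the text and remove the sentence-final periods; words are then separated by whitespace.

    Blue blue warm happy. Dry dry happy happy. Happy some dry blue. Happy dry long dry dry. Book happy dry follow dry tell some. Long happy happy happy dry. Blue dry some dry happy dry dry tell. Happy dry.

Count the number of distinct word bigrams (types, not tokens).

39 tokens → 38 bigram windows in total.
Repeated bigrams (each contributes count−1 duplicates):
  happy dry: 6
  happy happy: 4
  dry dry: 3
  dry blue: 2
  dry happy: 2
  dry tell: 2
  some dry: 2
14 duplicate windows → 38 − 14 = 24 distinct.

24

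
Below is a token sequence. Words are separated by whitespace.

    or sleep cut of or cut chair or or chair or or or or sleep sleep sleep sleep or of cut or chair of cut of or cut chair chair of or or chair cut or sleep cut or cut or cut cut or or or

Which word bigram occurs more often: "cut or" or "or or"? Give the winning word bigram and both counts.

"cut or": 5 occurrences
"or or": 7 occurrences

"or or" (7 vs 5)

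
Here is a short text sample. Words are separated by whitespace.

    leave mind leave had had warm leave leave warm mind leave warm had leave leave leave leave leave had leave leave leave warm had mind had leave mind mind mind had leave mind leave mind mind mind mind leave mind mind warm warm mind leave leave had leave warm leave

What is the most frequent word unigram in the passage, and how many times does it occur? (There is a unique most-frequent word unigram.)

Unigram frequencies (highest first):
  leave: 21
  mind: 14
  had: 8
  warm: 7

"leave", 21 times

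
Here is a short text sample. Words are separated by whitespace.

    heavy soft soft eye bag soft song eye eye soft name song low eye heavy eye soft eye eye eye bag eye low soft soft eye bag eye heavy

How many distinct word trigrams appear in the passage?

24

29 tokens → 27 trigram windows in total.
Repeated trigrams (each contributes count−1 duplicates):
  eye bag eye: 2
  soft eye bag: 2
  soft soft eye: 2
3 duplicate windows → 27 − 3 = 24 distinct.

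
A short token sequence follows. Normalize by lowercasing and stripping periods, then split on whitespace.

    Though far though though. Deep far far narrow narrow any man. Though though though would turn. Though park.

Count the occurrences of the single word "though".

Scanning the 18 tokens for "though":
  position 1: though
  position 3: though
  position 4: though
  position 12: though
  position 13: though
  position 14: though
  position 17: though

7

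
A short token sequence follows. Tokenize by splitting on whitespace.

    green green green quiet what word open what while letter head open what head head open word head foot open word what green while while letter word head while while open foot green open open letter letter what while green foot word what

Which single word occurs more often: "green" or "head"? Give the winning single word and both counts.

"green": 6 occurrences
"head": 5 occurrences

"green" (6 vs 5)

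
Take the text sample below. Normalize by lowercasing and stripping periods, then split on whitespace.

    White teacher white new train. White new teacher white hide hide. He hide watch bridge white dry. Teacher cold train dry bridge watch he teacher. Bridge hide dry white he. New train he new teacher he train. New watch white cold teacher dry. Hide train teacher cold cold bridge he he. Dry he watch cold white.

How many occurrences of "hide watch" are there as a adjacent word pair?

1

Scanning the 55 overlapping bigram windows for "hide watch":
  position 13–14: hide watch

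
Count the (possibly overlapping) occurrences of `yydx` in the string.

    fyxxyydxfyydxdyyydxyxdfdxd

3

Sliding a length-4 window over the 26 characters (23 positions):
  position 5–8: yydx
  position 10–13: yydx
  position 16–19: yydx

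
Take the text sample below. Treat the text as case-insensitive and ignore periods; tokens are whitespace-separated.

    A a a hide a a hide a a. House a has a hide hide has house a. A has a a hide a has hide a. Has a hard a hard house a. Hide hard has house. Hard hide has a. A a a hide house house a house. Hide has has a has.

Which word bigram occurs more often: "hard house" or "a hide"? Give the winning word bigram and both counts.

"a hide" (6 vs 1)

"hard house": 1 occurrence
"a hide": 6 occurrences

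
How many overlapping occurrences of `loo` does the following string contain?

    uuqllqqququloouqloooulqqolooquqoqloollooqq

Sliding a length-3 window over the 42 characters (40 positions):
  position 12–14: loo
  position 17–19: loo
  position 26–28: loo
  position 34–36: loo
  position 38–40: loo

5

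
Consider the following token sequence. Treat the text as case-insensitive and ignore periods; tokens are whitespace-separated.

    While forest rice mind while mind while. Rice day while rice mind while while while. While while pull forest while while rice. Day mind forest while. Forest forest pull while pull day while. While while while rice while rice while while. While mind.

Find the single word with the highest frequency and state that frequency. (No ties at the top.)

"while", 21 times

Unigram frequencies (highest first):
  while: 21
  rice: 6
  forest: 5
  mind: 5
  day: 3
  pull: 3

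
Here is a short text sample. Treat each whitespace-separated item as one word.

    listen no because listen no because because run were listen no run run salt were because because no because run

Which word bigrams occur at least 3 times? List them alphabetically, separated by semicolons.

Bigram counts meeting the condition (at least 3 times):
  listen no: 3
  no because: 3

listen no; no because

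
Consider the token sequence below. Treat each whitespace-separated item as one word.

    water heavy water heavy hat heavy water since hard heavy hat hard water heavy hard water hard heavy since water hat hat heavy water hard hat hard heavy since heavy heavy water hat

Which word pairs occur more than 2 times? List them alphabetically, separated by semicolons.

Bigram counts meeting the condition (more than 2 times):
  hard heavy: 3
  heavy water: 4
  water heavy: 3

hard heavy; heavy water; water heavy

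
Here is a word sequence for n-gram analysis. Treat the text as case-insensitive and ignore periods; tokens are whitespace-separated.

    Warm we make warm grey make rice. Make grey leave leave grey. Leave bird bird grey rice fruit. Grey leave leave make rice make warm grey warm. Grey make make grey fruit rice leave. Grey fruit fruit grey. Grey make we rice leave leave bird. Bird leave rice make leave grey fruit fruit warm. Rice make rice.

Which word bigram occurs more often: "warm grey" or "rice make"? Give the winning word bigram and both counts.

"warm grey": 3 occurrences
"rice make": 4 occurrences

"rice make" (4 vs 3)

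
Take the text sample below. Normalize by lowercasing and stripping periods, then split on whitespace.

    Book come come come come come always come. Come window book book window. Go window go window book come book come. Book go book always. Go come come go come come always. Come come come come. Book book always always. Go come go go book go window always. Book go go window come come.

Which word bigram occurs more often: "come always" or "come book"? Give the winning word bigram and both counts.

"come book" (3 vs 2)

"come always": 2 occurrences
"come book": 3 occurrences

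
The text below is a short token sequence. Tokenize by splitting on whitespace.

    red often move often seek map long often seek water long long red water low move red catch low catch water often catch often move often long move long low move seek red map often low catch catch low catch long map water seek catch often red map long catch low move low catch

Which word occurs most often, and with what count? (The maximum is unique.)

Unigram frequencies (highest first):
  catch: 9
  often: 8
  long: 7
  low: 7
  move: 6
  red: 5
  … (3 more, each ≤ 4)

"catch", 9 times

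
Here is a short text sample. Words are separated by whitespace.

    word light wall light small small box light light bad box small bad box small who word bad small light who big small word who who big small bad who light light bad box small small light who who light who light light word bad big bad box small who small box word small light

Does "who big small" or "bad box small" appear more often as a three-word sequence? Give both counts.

"bad box small" (4 vs 2)

"who big small": 2 occurrences
"bad box small": 4 occurrences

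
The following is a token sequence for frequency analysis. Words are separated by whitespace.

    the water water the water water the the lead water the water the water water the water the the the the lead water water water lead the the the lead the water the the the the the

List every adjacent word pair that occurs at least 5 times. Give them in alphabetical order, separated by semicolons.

Bigram counts meeting the condition (at least 5 times):
  the the: 10
  the water: 6
  water the: 7
  water water: 5

the the; the water; water the; water water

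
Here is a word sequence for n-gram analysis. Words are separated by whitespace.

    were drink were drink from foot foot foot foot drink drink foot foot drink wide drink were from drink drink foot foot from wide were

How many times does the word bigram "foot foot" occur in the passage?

5

Scanning the 24 overlapping bigram windows for "foot foot":
  position 6–7: foot foot
  position 7–8: foot foot
  position 8–9: foot foot
  position 12–13: foot foot
  position 21–22: foot foot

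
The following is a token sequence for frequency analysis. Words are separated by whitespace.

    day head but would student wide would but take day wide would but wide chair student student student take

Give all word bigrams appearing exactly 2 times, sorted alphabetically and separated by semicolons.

Bigram counts meeting the condition (exactly 2 times):
  student student: 2
  wide would: 2
  would but: 2

student student; wide would; would but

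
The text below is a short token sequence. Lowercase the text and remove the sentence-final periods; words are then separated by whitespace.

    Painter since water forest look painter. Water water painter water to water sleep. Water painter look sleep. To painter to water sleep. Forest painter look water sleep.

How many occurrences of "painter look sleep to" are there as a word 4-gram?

1

Scanning the 24 overlapping 4-gram windows for "painter look sleep to":
  position 15–18: painter look sleep to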